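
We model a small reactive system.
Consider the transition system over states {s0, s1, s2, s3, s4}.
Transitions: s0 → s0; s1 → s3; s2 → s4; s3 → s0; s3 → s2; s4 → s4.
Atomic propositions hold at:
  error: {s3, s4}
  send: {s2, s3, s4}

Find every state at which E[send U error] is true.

E[send U error]: least fixpoint, start Z0 = Sat(error) = {s3, s4}, add states in Sat(send) with some successor in Z. Z1 = {s2, s3, s4}; fixed.
Sat(E[send U error]) = {s2, s3, s4}

{s2, s3, s4}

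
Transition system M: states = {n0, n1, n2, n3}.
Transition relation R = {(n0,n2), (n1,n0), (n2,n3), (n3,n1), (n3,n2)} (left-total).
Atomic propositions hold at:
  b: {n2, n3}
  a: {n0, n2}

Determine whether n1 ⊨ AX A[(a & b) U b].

Sat(a & b) = {n2}
A[(a & b) U b]: least fixpoint, start Z0 = Sat(b) = {n2, n3}, add states in Sat(a & b) with every successor in Z. Already a fixed point.
Sat(A[(a & b) U b]) = {n2, n3}
Sat(AX A[(a & b) U b]) = {s : every successor in {n2, n3}} = {n0, n2}
n1 ∉ Sat(AX A[(a & b) U b]) = {n0, n2}, so the formula does not hold at n1.

No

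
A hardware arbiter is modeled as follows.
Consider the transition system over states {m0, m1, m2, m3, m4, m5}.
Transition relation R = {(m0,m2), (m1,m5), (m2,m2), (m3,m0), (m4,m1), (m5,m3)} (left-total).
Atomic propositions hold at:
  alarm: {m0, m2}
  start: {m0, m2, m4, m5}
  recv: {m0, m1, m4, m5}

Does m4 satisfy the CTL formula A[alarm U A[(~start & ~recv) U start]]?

Yes

Sat(~start) = {m1, m3}
Sat(~recv) = {m2, m3}
Sat(~start & ~recv) = {m3}
A[(~start & ~recv) U start]: least fixpoint, start Z0 = Sat(start) = {m0, m2, m4, m5}, add states in Sat(~start & ~recv) with every successor in Z. Z1 = {m0, m2, m3, m4, m5}; fixed.
Sat(A[(~start & ~recv) U start]) = {m0, m2, m3, m4, m5}
A[alarm U A[(~start & ~recv) U start]]: least fixpoint, start Z0 = Sat(A[(~start & ~recv) U start]) = {m0, m2, m3, m4, m5}, add states in Sat(alarm) with every successor in Z. Already a fixed point.
Sat(A[alarm U A[(~start & ~recv) U start]]) = {m0, m2, m3, m4, m5}
m4 ∈ Sat(A[alarm U A[(~start & ~recv) U start]]) = {m0, m2, m3, m4, m5}, so the formula holds at m4.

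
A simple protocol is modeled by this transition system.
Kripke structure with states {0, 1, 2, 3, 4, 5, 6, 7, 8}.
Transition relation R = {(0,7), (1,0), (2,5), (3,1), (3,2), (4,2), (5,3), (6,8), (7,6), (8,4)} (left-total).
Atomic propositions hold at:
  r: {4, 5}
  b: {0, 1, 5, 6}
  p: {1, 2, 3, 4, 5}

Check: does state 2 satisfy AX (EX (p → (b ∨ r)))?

Sat(b ∨ r) = {0, 1, 4, 5, 6}
Sat(p → (b ∨ r)) = {0, 1, 4, 5, 6, 7, 8}
Sat(EX (p → (b ∨ r))) = {s : some successor in {0, 1, 4, 5, 6, 7, 8}} = {0, 1, 2, 3, 6, 7, 8}
Sat(AX (EX (p → (b ∨ r)))) = {s : every successor in {0, 1, 2, 3, 6, 7, 8}} = {0, 1, 3, 4, 5, 6, 7}
2 ∉ Sat(AX (EX (p → (b ∨ r)))) = {0, 1, 3, 4, 5, 6, 7}, so the formula does not hold at 2.

No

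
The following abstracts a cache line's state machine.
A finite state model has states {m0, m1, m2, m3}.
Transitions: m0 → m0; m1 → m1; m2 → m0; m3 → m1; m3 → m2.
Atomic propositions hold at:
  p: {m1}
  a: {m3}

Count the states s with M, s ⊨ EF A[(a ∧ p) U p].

2

Sat(a ∧ p) = ∅
A[(a ∧ p) U p]: least fixpoint, start Z0 = Sat(p) = {m1}, add states in Sat(a ∧ p) with every successor in Z. Already a fixed point.
Sat(A[(a ∧ p) U p]) = {m1}
EF A[(a ∧ p) U p]: least fixpoint, start Z0 = {m1}, add states with some successor in Z. Z1 = {m1, m3}; fixed.
Sat(EF A[(a ∧ p) U p]) = {m1, m3}
|Sat(EF A[(a ∧ p) U p])| = |{m1, m3}| = 2.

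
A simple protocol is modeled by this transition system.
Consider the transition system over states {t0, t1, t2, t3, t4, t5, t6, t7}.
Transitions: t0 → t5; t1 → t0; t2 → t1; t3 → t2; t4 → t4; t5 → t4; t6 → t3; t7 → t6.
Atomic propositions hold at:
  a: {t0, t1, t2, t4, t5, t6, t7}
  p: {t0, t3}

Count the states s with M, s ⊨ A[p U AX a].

7

Sat(AX a) = {s : every successor in {t0, t1, t2, t4, t5, t6, t7}} = {t0, t1, t2, t3, t4, t5, t7}
A[p U AX a]: least fixpoint, start Z0 = Sat(AX a) = {t0, t1, t2, t3, t4, t5, t7}, add states in Sat(p) with every successor in Z. Already a fixed point.
Sat(A[p U AX a]) = {t0, t1, t2, t3, t4, t5, t7}
|Sat(A[p U AX a])| = |{t0, t1, t2, t3, t4, t5, t7}| = 7.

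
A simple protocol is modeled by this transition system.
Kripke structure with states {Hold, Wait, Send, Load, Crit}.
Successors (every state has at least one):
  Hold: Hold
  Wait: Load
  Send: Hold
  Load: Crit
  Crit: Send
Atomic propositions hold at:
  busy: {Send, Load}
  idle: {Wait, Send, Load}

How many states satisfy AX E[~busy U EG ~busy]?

Sat(~busy) = {Hold, Wait, Crit}
EG ~busy: greatest fixpoint, start Z0 = {Hold, Wait, Crit}, keep only states in Sat with some successor in Z. Z1 = {Hold}; fixed.
Sat(EG ~busy) = {Hold}
E[~busy U EG ~busy]: least fixpoint, start Z0 = Sat(EG ~busy) = {Hold}, add states in Sat(~busy) with some successor in Z. Already a fixed point.
Sat(E[~busy U EG ~busy]) = {Hold}
Sat(AX E[~busy U EG ~busy]) = {s : every successor in {Hold}} = {Hold, Send}
|Sat(AX E[~busy U EG ~busy])| = |{Hold, Send}| = 2.

2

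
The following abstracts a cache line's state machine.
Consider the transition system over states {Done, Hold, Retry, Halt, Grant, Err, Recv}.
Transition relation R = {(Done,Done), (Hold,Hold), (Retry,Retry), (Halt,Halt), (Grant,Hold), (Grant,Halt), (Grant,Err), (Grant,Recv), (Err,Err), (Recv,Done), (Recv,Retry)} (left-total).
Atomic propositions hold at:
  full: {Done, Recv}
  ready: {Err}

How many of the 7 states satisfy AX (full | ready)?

Sat(full | ready) = {Done, Err, Recv}
Sat(AX (full | ready)) = {s : every successor in {Done, Err, Recv}} = {Done, Err}
|Sat(AX (full | ready))| = |{Done, Err}| = 2.

2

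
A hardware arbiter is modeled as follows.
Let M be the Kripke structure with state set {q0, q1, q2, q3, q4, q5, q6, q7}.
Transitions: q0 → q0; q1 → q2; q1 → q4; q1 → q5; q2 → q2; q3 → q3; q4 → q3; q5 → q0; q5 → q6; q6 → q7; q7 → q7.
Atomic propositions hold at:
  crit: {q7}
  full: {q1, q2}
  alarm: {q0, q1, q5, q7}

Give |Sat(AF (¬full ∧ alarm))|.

Sat(¬full) = {q0, q3, q4, q5, q6, q7}
Sat(¬full ∧ alarm) = {q0, q5, q7}
AF (¬full ∧ alarm): least fixpoint, start Z0 = {q0, q5, q7}, add states with every successor in Z. Z1 = {q0, q5, q6, q7}; fixed.
Sat(AF (¬full ∧ alarm)) = {q0, q5, q6, q7}
|Sat(AF (¬full ∧ alarm))| = |{q0, q5, q6, q7}| = 4.

4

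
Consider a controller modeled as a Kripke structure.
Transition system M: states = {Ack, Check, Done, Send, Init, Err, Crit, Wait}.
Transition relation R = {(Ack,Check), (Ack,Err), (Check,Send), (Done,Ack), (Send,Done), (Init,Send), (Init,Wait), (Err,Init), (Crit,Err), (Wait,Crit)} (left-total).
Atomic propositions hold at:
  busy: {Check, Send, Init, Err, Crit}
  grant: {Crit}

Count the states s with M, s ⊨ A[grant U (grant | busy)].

Sat(grant | busy) = {Check, Send, Init, Err, Crit}
A[grant U (grant | busy)]: least fixpoint, start Z0 = Sat((grant | busy)) = {Check, Send, Init, Err, Crit}, add states in Sat(grant) with every successor in Z. Already a fixed point.
Sat(A[grant U (grant | busy)]) = {Check, Send, Init, Err, Crit}
|Sat(A[grant U (grant | busy)])| = |{Check, Send, Init, Err, Crit}| = 5.

5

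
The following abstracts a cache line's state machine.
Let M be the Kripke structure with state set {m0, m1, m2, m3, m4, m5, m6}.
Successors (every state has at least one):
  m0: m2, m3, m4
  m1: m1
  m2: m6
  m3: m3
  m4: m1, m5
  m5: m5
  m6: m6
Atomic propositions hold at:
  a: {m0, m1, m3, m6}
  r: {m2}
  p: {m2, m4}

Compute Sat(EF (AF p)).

{m0, m2, m4}

AF p: least fixpoint, start Z0 = {m2, m4}, add states with every successor in Z. Already a fixed point.
Sat(AF p) = {m2, m4}
EF (AF p): least fixpoint, start Z0 = {m2, m4}, add states with some successor in Z. Z1 = {m0, m2, m4}; fixed.
Sat(EF (AF p)) = {m0, m2, m4}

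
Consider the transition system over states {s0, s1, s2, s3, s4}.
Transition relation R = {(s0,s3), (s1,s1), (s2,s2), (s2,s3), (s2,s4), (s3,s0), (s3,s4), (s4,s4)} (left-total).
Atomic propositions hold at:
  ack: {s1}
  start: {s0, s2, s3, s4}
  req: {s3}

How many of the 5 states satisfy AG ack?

AG ack: greatest fixpoint, start Z0 = {s1}, keep only states in Sat with every successor in Z. Already a fixed point.
Sat(AG ack) = {s1}
|Sat(AG ack)| = |{s1}| = 1.

1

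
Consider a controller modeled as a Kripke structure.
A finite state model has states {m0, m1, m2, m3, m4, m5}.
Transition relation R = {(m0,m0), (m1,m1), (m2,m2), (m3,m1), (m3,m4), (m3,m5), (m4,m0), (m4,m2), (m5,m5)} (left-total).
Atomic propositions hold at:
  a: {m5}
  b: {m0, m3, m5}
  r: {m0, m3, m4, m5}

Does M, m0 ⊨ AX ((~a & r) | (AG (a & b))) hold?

Sat(~a) = {m0, m1, m2, m3, m4}
Sat(~a & r) = {m0, m3, m4}
Sat(a & b) = {m5}
AG (a & b): greatest fixpoint, start Z0 = {m5}, keep only states in Sat with every successor in Z. Already a fixed point.
Sat(AG (a & b)) = {m5}
Sat((~a & r) | (AG (a & b))) = {m0, m3, m4, m5}
Sat(AX ((~a & r) | (AG (a & b)))) = {s : every successor in {m0, m3, m4, m5}} = {m0, m5}
m0 ∈ Sat(AX ((~a & r) | (AG (a & b)))) = {m0, m5}, so the formula holds at m0.

Yes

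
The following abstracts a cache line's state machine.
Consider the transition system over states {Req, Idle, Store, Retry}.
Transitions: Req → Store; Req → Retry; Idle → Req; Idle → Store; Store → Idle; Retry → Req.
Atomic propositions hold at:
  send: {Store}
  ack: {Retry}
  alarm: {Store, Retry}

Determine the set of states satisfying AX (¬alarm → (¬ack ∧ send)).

Sat(¬alarm) = {Req, Idle}
Sat(¬ack) = {Req, Idle, Store}
Sat(¬ack ∧ send) = {Store}
Sat(¬alarm → (¬ack ∧ send)) = {Store, Retry}
Sat(AX (¬alarm → (¬ack ∧ send))) = {s : every successor in {Store, Retry}} = {Req}

{Req}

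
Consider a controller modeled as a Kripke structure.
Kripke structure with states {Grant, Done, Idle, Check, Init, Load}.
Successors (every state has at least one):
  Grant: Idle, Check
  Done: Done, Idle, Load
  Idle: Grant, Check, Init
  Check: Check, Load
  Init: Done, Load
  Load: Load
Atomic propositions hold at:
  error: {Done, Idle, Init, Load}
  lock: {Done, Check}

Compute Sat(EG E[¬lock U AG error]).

Sat(¬lock) = {Grant, Idle, Init, Load}
AG error: greatest fixpoint, start Z0 = {Done, Idle, Init, Load}, keep only states in Sat with every successor in Z. Z1 = {Done, Init, Load}; Z2 = {Init, Load}; Z3 = {Load}; fixed.
Sat(AG error) = {Load}
E[¬lock U AG error]: least fixpoint, start Z0 = Sat(AG error) = {Load}, add states in Sat(¬lock) with some successor in Z. Z1 = {Init, Load}; Z2 = {Idle, Init, Load}; Z3 = {Grant, Idle, Init, Load}; fixed.
Sat(E[¬lock U AG error]) = {Grant, Idle, Init, Load}
EG E[¬lock U AG error]: greatest fixpoint, start Z0 = {Grant, Idle, Init, Load}, keep only states in Sat with some successor in Z. Already a fixed point.
Sat(EG E[¬lock U AG error]) = {Grant, Idle, Init, Load}

{Grant, Idle, Init, Load}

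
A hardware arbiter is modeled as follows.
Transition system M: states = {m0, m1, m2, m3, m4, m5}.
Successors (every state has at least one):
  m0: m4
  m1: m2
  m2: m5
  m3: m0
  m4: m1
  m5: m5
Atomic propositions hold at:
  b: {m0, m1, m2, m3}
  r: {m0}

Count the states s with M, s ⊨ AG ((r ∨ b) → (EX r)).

Sat(r ∨ b) = {m0, m1, m2, m3}
Sat(EX r) = {s : some successor in {m0}} = {m3}
Sat((r ∨ b) → (EX r)) = {m3, m4, m5}
AG ((r ∨ b) → (EX r)): greatest fixpoint, start Z0 = {m3, m4, m5}, keep only states in Sat with every successor in Z. Z1 = {m5}; fixed.
Sat(AG ((r ∨ b) → (EX r))) = {m5}
|Sat(AG ((r ∨ b) → (EX r)))| = |{m5}| = 1.

1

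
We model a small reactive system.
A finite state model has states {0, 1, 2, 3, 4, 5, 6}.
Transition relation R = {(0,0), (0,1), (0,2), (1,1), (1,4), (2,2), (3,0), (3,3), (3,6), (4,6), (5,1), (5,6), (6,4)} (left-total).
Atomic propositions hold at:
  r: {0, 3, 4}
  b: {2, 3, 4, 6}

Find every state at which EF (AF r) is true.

AF r: least fixpoint, start Z0 = {0, 3, 4}, add states with every successor in Z. Z1 = {0, 3, 4, 6}; fixed.
Sat(AF r) = {0, 3, 4, 6}
EF (AF r): least fixpoint, start Z0 = {0, 3, 4, 6}, add states with some successor in Z. Z1 = {0, 1, 3, 4, 5, 6}; fixed.
Sat(EF (AF r)) = {0, 1, 3, 4, 5, 6}

{0, 1, 3, 4, 5, 6}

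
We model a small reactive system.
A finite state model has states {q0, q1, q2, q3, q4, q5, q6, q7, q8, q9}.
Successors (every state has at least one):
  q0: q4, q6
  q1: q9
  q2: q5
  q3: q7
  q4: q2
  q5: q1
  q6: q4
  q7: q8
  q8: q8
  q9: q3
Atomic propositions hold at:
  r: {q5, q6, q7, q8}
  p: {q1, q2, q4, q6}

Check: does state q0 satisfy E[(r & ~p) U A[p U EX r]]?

Yes

Sat(~p) = {q0, q3, q5, q7, q8, q9}
Sat(r & ~p) = {q5, q7, q8}
Sat(EX r) = {s : some successor in {q5, q6, q7, q8}} = {q0, q2, q3, q7, q8}
A[p U EX r]: least fixpoint, start Z0 = Sat(EX r) = {q0, q2, q3, q7, q8}, add states in Sat(p) with every successor in Z. Z1 = {q0, q2, q3, q4, q7, q8}; Z2 = {q0, q2, q3, q4, q6, q7, q8}; fixed.
Sat(A[p U EX r]) = {q0, q2, q3, q4, q6, q7, q8}
E[(r & ~p) U A[p U EX r]]: least fixpoint, start Z0 = Sat(A[p U EX r]) = {q0, q2, q3, q4, q6, q7, q8}, add states in Sat(r & ~p) with some successor in Z. Already a fixed point.
Sat(E[(r & ~p) U A[p U EX r]]) = {q0, q2, q3, q4, q6, q7, q8}
q0 ∈ Sat(E[(r & ~p) U A[p U EX r]]) = {q0, q2, q3, q4, q6, q7, q8}, so the formula holds at q0.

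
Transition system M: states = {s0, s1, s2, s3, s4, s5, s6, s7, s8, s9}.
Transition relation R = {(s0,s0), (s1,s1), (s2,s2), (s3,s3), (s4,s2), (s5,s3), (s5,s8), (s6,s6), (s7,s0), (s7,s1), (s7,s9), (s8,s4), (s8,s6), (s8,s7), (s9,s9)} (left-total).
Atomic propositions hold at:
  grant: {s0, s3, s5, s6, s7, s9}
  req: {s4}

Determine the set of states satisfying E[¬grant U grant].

{s0, s3, s5, s6, s7, s8, s9}

Sat(¬grant) = {s1, s2, s4, s8}
E[¬grant U grant]: least fixpoint, start Z0 = Sat(grant) = {s0, s3, s5, s6, s7, s9}, add states in Sat(¬grant) with some successor in Z. Z1 = {s0, s3, s5, s6, s7, s8, s9}; fixed.
Sat(E[¬grant U grant]) = {s0, s3, s5, s6, s7, s8, s9}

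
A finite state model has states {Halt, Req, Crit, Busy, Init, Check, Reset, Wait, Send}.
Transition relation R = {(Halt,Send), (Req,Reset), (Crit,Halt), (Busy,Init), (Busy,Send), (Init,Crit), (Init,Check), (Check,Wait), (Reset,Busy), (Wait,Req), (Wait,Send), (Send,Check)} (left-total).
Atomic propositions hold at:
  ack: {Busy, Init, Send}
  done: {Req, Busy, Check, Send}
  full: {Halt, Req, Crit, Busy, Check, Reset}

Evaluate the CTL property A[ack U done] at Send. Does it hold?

A[ack U done]: least fixpoint, start Z0 = Sat(done) = {Req, Busy, Check, Send}, add states in Sat(ack) with every successor in Z. Already a fixed point.
Sat(A[ack U done]) = {Req, Busy, Check, Send}
Send ∈ Sat(A[ack U done]) = {Req, Busy, Check, Send}, so the formula holds at Send.

Yes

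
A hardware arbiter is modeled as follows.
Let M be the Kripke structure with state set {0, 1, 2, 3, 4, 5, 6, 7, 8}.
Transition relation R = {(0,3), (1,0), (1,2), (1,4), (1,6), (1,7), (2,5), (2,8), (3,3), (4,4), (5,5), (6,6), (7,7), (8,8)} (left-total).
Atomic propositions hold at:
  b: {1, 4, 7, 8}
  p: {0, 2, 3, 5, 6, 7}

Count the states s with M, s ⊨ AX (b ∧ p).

Sat(b ∧ p) = {7}
Sat(AX (b ∧ p)) = {s : every successor in {7}} = {7}
|Sat(AX (b ∧ p))| = |{7}| = 1.

1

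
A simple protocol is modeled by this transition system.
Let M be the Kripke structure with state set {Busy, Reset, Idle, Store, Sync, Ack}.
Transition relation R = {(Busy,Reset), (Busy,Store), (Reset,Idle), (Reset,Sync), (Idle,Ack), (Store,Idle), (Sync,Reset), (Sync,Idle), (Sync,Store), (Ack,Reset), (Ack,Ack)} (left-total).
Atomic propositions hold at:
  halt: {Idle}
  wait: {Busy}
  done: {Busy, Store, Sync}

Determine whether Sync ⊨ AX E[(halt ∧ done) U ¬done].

Sat(halt ∧ done) = ∅
Sat(¬done) = {Reset, Idle, Ack}
E[(halt ∧ done) U ¬done]: least fixpoint, start Z0 = Sat(¬done) = {Reset, Idle, Ack}, add states in Sat(halt ∧ done) with some successor in Z. Already a fixed point.
Sat(E[(halt ∧ done) U ¬done]) = {Reset, Idle, Ack}
Sat(AX E[(halt ∧ done) U ¬done]) = {s : every successor in {Reset, Idle, Ack}} = {Idle, Store, Ack}
Sync ∉ Sat(AX E[(halt ∧ done) U ¬done]) = {Idle, Store, Ack}, so the formula does not hold at Sync.

No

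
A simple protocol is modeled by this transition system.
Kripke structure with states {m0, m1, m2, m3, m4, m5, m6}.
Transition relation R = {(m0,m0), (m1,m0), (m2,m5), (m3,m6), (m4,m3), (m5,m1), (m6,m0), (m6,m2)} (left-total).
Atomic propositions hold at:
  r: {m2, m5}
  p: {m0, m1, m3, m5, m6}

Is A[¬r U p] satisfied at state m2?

No

Sat(¬r) = {m0, m1, m3, m4, m6}
A[¬r U p]: least fixpoint, start Z0 = Sat(p) = {m0, m1, m3, m5, m6}, add states in Sat(¬r) with every successor in Z. Z1 = {m0, m1, m3, m4, m5, m6}; fixed.
Sat(A[¬r U p]) = {m0, m1, m3, m4, m5, m6}
m2 ∉ Sat(A[¬r U p]) = {m0, m1, m3, m4, m5, m6}, so the formula does not hold at m2.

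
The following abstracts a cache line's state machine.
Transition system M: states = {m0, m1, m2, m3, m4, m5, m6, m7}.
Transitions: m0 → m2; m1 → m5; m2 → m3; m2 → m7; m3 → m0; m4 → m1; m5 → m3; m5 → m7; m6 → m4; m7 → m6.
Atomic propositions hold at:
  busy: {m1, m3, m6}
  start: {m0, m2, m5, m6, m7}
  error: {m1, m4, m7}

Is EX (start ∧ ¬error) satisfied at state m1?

Yes

Sat(¬error) = {m0, m2, m3, m5, m6}
Sat(start ∧ ¬error) = {m0, m2, m5, m6}
Sat(EX (start ∧ ¬error)) = {s : some successor in {m0, m2, m5, m6}} = {m0, m1, m3, m7}
m1 ∈ Sat(EX (start ∧ ¬error)) = {m0, m1, m3, m7}, so the formula holds at m1.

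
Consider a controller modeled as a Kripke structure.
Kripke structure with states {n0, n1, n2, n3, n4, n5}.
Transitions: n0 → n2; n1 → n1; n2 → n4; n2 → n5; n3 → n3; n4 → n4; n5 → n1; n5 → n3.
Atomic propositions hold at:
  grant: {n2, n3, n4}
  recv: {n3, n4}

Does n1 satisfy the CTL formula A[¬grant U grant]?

Sat(¬grant) = {n0, n1, n5}
A[¬grant U grant]: least fixpoint, start Z0 = Sat(grant) = {n2, n3, n4}, add states in Sat(¬grant) with every successor in Z. Z1 = {n0, n2, n3, n4}; fixed.
Sat(A[¬grant U grant]) = {n0, n2, n3, n4}
n1 ∉ Sat(A[¬grant U grant]) = {n0, n2, n3, n4}, so the formula does not hold at n1.

No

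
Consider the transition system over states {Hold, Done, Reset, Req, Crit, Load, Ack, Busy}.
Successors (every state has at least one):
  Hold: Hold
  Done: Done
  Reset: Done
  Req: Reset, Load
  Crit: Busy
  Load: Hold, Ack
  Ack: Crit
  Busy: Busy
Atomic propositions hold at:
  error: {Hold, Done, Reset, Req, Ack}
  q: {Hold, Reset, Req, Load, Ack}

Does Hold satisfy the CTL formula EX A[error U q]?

Yes

A[error U q]: least fixpoint, start Z0 = Sat(q) = {Hold, Reset, Req, Load, Ack}, add states in Sat(error) with every successor in Z. Already a fixed point.
Sat(A[error U q]) = {Hold, Reset, Req, Load, Ack}
Sat(EX A[error U q]) = {s : some successor in {Hold, Reset, Req, Load, Ack}} = {Hold, Req, Load}
Hold ∈ Sat(EX A[error U q]) = {Hold, Req, Load}, so the formula holds at Hold.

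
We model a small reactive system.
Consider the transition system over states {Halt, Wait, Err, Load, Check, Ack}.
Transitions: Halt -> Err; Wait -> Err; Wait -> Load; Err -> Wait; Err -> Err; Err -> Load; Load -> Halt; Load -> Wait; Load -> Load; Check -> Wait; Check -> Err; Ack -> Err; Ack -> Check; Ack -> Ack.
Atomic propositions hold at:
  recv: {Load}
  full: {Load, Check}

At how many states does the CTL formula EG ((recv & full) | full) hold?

1

Sat(recv & full) = {Load}
Sat((recv & full) | full) = {Load, Check}
EG ((recv & full) | full): greatest fixpoint, start Z0 = {Load, Check}, keep only states in Sat with some successor in Z. Z1 = {Load}; fixed.
Sat(EG ((recv & full) | full)) = {Load}
|Sat(EG ((recv & full) | full))| = |{Load}| = 1.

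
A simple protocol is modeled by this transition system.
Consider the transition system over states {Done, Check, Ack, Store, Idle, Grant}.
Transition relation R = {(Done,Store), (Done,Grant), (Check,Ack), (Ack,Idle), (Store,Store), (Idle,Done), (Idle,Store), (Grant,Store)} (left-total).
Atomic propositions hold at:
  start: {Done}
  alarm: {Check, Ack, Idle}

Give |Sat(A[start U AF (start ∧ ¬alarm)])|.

Sat(¬alarm) = {Done, Store, Grant}
Sat(start ∧ ¬alarm) = {Done}
AF (start ∧ ¬alarm): least fixpoint, start Z0 = {Done}, add states with every successor in Z. Already a fixed point.
Sat(AF (start ∧ ¬alarm)) = {Done}
A[start U AF (start ∧ ¬alarm)]: least fixpoint, start Z0 = Sat(AF (start ∧ ¬alarm)) = {Done}, add states in Sat(start) with every successor in Z. Already a fixed point.
Sat(A[start U AF (start ∧ ¬alarm)]) = {Done}
|Sat(A[start U AF (start ∧ ¬alarm)])| = |{Done}| = 1.

1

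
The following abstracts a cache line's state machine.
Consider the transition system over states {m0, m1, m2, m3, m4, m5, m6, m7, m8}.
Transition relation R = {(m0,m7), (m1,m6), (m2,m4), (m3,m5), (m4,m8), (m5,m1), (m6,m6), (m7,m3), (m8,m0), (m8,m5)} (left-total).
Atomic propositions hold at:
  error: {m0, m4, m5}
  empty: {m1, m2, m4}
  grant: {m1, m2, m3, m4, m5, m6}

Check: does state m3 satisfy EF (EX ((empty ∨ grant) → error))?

Yes

Sat(empty ∨ grant) = {m1, m2, m3, m4, m5, m6}
Sat((empty ∨ grant) → error) = {m0, m4, m5, m7, m8}
Sat(EX ((empty ∨ grant) → error)) = {s : some successor in {m0, m4, m5, m7, m8}} = {m0, m2, m3, m4, m8}
EF (EX ((empty ∨ grant) → error)): least fixpoint, start Z0 = {m0, m2, m3, m4, m8}, add states with some successor in Z. Z1 = {m0, m2, m3, m4, m7, m8}; fixed.
Sat(EF (EX ((empty ∨ grant) → error))) = {m0, m2, m3, m4, m7, m8}
m3 ∈ Sat(EF (EX ((empty ∨ grant) → error))) = {m0, m2, m3, m4, m7, m8}, so the formula holds at m3.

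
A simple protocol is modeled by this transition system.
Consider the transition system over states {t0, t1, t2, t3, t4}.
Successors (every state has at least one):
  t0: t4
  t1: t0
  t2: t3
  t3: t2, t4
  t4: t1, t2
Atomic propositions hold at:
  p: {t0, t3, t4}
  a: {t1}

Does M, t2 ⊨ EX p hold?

Sat(EX p) = {s : some successor in {t0, t3, t4}} = {t0, t1, t2, t3}
t2 ∈ Sat(EX p) = {t0, t1, t2, t3}, so the formula holds at t2.

Yes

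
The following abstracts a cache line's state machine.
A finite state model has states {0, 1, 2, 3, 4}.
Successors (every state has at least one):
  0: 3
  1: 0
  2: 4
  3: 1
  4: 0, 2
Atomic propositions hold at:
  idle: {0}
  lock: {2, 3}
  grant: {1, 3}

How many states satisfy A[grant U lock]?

2

A[grant U lock]: least fixpoint, start Z0 = Sat(lock) = {2, 3}, add states in Sat(grant) with every successor in Z. Already a fixed point.
Sat(A[grant U lock]) = {2, 3}
|Sat(A[grant U lock])| = |{2, 3}| = 2.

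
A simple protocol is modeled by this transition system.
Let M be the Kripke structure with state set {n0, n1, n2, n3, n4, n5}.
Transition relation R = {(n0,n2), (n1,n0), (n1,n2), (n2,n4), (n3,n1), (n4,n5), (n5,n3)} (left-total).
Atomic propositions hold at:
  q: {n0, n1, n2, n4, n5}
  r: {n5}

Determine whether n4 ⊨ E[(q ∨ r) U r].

Yes

Sat(q ∨ r) = {n0, n1, n2, n4, n5}
E[(q ∨ r) U r]: least fixpoint, start Z0 = Sat(r) = {n5}, add states in Sat(q ∨ r) with some successor in Z. Z1 = {n4, n5}; Z2 = {n2, n4, n5}; Z3 = {n0, n1, n2, n4, n5}; fixed.
Sat(E[(q ∨ r) U r]) = {n0, n1, n2, n4, n5}
n4 ∈ Sat(E[(q ∨ r) U r]) = {n0, n1, n2, n4, n5}, so the formula holds at n4.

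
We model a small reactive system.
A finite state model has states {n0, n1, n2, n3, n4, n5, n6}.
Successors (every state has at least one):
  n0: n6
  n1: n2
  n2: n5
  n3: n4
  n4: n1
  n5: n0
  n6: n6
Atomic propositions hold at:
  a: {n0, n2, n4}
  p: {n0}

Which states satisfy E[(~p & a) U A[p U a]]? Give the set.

{n0, n2, n4}

Sat(~p) = {n1, n2, n3, n4, n5, n6}
Sat(~p & a) = {n2, n4}
A[p U a]: least fixpoint, start Z0 = Sat(a) = {n0, n2, n4}, add states in Sat(p) with every successor in Z. Already a fixed point.
Sat(A[p U a]) = {n0, n2, n4}
E[(~p & a) U A[p U a]]: least fixpoint, start Z0 = Sat(A[p U a]) = {n0, n2, n4}, add states in Sat(~p & a) with some successor in Z. Already a fixed point.
Sat(E[(~p & a) U A[p U a]]) = {n0, n2, n4}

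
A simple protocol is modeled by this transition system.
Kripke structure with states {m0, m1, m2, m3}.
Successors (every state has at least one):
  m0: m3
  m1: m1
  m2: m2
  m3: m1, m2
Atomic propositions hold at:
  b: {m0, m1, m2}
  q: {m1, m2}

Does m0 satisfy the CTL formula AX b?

Sat(AX b) = {s : every successor in {m0, m1, m2}} = {m1, m2, m3}
m0 ∉ Sat(AX b) = {m1, m2, m3}, so the formula does not hold at m0.

No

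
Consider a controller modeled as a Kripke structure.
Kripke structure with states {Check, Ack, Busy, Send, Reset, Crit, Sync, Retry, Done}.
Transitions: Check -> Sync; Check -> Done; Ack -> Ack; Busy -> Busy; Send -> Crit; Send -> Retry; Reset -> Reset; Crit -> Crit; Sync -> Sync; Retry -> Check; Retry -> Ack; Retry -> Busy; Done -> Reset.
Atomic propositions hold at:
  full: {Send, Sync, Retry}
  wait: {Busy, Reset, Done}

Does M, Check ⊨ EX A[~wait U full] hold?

Sat(~wait) = {Check, Ack, Send, Crit, Sync, Retry}
A[~wait U full]: least fixpoint, start Z0 = Sat(full) = {Send, Sync, Retry}, add states in Sat(~wait) with every successor in Z. Already a fixed point.
Sat(A[~wait U full]) = {Send, Sync, Retry}
Sat(EX A[~wait U full]) = {s : some successor in {Send, Sync, Retry}} = {Check, Send, Sync}
Check ∈ Sat(EX A[~wait U full]) = {Check, Send, Sync}, so the formula holds at Check.

Yes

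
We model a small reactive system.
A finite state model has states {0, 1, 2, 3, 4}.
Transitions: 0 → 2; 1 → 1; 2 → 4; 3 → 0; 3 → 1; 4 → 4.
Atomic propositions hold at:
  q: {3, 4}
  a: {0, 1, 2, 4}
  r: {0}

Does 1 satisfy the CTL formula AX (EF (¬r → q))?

Sat(¬r) = {1, 2, 3, 4}
Sat(¬r → q) = {0, 3, 4}
EF (¬r → q): least fixpoint, start Z0 = {0, 3, 4}, add states with some successor in Z. Z1 = {0, 2, 3, 4}; fixed.
Sat(EF (¬r → q)) = {0, 2, 3, 4}
Sat(AX (EF (¬r → q))) = {s : every successor in {0, 2, 3, 4}} = {0, 2, 4}
1 ∉ Sat(AX (EF (¬r → q))) = {0, 2, 4}, so the formula does not hold at 1.

No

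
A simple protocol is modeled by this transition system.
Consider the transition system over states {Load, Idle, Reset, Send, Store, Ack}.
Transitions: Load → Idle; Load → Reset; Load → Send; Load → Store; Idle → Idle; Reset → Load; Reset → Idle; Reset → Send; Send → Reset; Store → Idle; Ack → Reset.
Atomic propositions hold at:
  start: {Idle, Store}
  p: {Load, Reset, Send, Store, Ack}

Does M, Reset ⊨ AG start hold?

No

AG start: greatest fixpoint, start Z0 = {Idle, Store}, keep only states in Sat with every successor in Z. Already a fixed point.
Sat(AG start) = {Idle, Store}
Reset ∉ Sat(AG start) = {Idle, Store}, so the formula does not hold at Reset.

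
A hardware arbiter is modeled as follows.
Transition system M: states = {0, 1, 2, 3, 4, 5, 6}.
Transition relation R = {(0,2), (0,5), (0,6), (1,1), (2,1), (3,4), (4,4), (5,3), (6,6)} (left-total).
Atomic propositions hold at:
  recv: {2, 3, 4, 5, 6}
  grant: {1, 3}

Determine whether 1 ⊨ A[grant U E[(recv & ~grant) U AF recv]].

Sat(~grant) = {0, 2, 4, 5, 6}
Sat(recv & ~grant) = {2, 4, 5, 6}
AF recv: least fixpoint, start Z0 = {2, 3, 4, 5, 6}, add states with every successor in Z. Z1 = {0, 2, 3, 4, 5, 6}; fixed.
Sat(AF recv) = {0, 2, 3, 4, 5, 6}
E[(recv & ~grant) U AF recv]: least fixpoint, start Z0 = Sat(AF recv) = {0, 2, 3, 4, 5, 6}, add states in Sat(recv & ~grant) with some successor in Z. Already a fixed point.
Sat(E[(recv & ~grant) U AF recv]) = {0, 2, 3, 4, 5, 6}
A[grant U E[(recv & ~grant) U AF recv]]: least fixpoint, start Z0 = Sat(E[(recv & ~grant) U AF recv]) = {0, 2, 3, 4, 5, 6}, add states in Sat(grant) with every successor in Z. Already a fixed point.
Sat(A[grant U E[(recv & ~grant) U AF recv]]) = {0, 2, 3, 4, 5, 6}
1 ∉ Sat(A[grant U E[(recv & ~grant) U AF recv]]) = {0, 2, 3, 4, 5, 6}, so the formula does not hold at 1.

No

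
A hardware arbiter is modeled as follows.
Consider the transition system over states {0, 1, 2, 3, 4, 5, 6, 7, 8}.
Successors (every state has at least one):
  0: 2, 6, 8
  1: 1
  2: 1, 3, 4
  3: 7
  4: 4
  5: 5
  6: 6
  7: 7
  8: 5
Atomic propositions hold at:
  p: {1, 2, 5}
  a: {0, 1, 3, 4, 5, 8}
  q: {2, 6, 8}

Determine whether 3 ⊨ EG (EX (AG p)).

AG p: greatest fixpoint, start Z0 = {1, 2, 5}, keep only states in Sat with every successor in Z. Z1 = {1, 5}; fixed.
Sat(AG p) = {1, 5}
Sat(EX (AG p)) = {s : some successor in {1, 5}} = {1, 2, 5, 8}
EG (EX (AG p)): greatest fixpoint, start Z0 = {1, 2, 5, 8}, keep only states in Sat with some successor in Z. Already a fixed point.
Sat(EG (EX (AG p))) = {1, 2, 5, 8}
3 ∉ Sat(EG (EX (AG p))) = {1, 2, 5, 8}, so the formula does not hold at 3.

No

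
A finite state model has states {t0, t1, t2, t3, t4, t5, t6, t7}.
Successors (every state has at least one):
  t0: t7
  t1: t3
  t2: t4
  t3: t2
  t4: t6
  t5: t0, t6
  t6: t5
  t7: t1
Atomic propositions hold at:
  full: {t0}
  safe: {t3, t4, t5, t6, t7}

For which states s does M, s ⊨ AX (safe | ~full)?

{t0, t1, t2, t3, t4, t6, t7}

Sat(~full) = {t1, t2, t3, t4, t5, t6, t7}
Sat(safe | ~full) = {t1, t2, t3, t4, t5, t6, t7}
Sat(AX (safe | ~full)) = {s : every successor in {t1, t2, t3, t4, t5, t6, t7}} = {t0, t1, t2, t3, t4, t6, t7}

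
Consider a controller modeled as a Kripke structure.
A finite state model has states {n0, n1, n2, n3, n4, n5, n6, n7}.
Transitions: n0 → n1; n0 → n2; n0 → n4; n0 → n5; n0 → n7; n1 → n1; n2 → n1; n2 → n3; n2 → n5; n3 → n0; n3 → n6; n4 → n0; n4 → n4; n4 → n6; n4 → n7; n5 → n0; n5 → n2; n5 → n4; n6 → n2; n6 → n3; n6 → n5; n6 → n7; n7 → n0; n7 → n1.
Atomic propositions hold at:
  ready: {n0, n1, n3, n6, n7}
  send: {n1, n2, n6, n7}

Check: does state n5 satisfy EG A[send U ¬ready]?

Yes

Sat(¬ready) = {n2, n4, n5}
A[send U ¬ready]: least fixpoint, start Z0 = Sat(¬ready) = {n2, n4, n5}, add states in Sat(send) with every successor in Z. Already a fixed point.
Sat(A[send U ¬ready]) = {n2, n4, n5}
EG A[send U ¬ready]: greatest fixpoint, start Z0 = {n2, n4, n5}, keep only states in Sat with some successor in Z. Already a fixed point.
Sat(EG A[send U ¬ready]) = {n2, n4, n5}
n5 ∈ Sat(EG A[send U ¬ready]) = {n2, n4, n5}, so the formula holds at n5.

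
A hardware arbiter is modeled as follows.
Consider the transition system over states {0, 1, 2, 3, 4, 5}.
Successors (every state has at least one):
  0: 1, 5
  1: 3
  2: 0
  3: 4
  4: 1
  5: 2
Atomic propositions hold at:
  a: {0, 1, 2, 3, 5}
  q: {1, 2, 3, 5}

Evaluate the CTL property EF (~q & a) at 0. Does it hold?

Yes

Sat(~q) = {0, 4}
Sat(~q & a) = {0}
EF (~q & a): least fixpoint, start Z0 = {0}, add states with some successor in Z. Z1 = {0, 2}; Z2 = {0, 2, 5}; fixed.
Sat(EF (~q & a)) = {0, 2, 5}
0 ∈ Sat(EF (~q & a)) = {0, 2, 5}, so the formula holds at 0.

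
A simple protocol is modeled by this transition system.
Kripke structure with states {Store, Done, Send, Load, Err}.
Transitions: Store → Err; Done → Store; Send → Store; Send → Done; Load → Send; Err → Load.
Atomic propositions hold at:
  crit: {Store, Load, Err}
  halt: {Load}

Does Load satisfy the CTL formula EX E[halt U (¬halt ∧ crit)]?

No

Sat(¬halt) = {Store, Done, Send, Err}
Sat(¬halt ∧ crit) = {Store, Err}
E[halt U (¬halt ∧ crit)]: least fixpoint, start Z0 = Sat((¬halt ∧ crit)) = {Store, Err}, add states in Sat(halt) with some successor in Z. Already a fixed point.
Sat(E[halt U (¬halt ∧ crit)]) = {Store, Err}
Sat(EX E[halt U (¬halt ∧ crit)]) = {s : some successor in {Store, Err}} = {Store, Done, Send}
Load ∉ Sat(EX E[halt U (¬halt ∧ crit)]) = {Store, Done, Send}, so the formula does not hold at Load.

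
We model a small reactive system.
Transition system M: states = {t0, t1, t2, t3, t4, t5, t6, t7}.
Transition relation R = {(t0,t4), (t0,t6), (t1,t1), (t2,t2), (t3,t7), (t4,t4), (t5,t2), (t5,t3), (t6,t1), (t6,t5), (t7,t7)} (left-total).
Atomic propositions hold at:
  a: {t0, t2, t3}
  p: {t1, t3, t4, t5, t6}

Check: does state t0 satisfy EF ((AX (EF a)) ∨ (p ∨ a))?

Yes

EF a: least fixpoint, start Z0 = {t0, t2, t3}, add states with some successor in Z. Z1 = {t0, t2, t3, t5}; Z2 = {t0, t2, t3, t5, t6}; fixed.
Sat(EF a) = {t0, t2, t3, t5, t6}
Sat(AX (EF a)) = {s : every successor in {t0, t2, t3, t5, t6}} = {t2, t5}
Sat(p ∨ a) = {t0, t1, t2, t3, t4, t5, t6}
Sat((AX (EF a)) ∨ (p ∨ a)) = {t0, t1, t2, t3, t4, t5, t6}
EF ((AX (EF a)) ∨ (p ∨ a)): least fixpoint, start Z0 = {t0, t1, t2, t3, t4, t5, t6}, add states with some successor in Z. Already a fixed point.
Sat(EF ((AX (EF a)) ∨ (p ∨ a))) = {t0, t1, t2, t3, t4, t5, t6}
t0 ∈ Sat(EF ((AX (EF a)) ∨ (p ∨ a))) = {t0, t1, t2, t3, t4, t5, t6}, so the formula holds at t0.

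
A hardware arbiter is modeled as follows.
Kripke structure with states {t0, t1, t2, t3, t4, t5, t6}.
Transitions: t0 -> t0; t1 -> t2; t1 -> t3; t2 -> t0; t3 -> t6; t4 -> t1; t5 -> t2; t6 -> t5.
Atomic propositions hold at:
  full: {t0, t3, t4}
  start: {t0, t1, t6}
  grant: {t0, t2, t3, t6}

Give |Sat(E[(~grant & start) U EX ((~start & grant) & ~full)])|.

2

Sat(~grant) = {t1, t4, t5}
Sat(~grant & start) = {t1}
Sat(~start) = {t2, t3, t4, t5}
Sat(~start & grant) = {t2, t3}
Sat(~full) = {t1, t2, t5, t6}
Sat((~start & grant) & ~full) = {t2}
Sat(EX ((~start & grant) & ~full)) = {s : some successor in {t2}} = {t1, t5}
E[(~grant & start) U EX ((~start & grant) & ~full)]: least fixpoint, start Z0 = Sat(EX ((~start & grant) & ~full)) = {t1, t5}, add states in Sat(~grant & start) with some successor in Z. Already a fixed point.
Sat(E[(~grant & start) U EX ((~start & grant) & ~full)]) = {t1, t5}
|Sat(E[(~grant & start) U EX ((~start & grant) & ~full)])| = |{t1, t5}| = 2.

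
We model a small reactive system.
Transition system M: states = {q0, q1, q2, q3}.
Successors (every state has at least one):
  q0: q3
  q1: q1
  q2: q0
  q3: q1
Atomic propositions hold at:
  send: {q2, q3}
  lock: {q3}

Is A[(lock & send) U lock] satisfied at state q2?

Sat(lock & send) = {q3}
A[(lock & send) U lock]: least fixpoint, start Z0 = Sat(lock) = {q3}, add states in Sat(lock & send) with every successor in Z. Already a fixed point.
Sat(A[(lock & send) U lock]) = {q3}
q2 ∉ Sat(A[(lock & send) U lock]) = {q3}, so the formula does not hold at q2.

No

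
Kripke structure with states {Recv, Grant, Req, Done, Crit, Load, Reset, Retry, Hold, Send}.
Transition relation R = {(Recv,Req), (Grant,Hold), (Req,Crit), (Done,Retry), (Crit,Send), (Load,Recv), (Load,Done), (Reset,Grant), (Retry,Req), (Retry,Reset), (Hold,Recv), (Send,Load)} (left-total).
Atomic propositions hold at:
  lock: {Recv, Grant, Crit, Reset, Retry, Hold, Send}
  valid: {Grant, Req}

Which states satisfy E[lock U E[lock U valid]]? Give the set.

E[lock U valid]: least fixpoint, start Z0 = Sat(valid) = {Grant, Req}, add states in Sat(lock) with some successor in Z. Z1 = {Recv, Grant, Req, Reset, Retry}; Z2 = {Recv, Grant, Req, Reset, Retry, Hold}; fixed.
Sat(E[lock U valid]) = {Recv, Grant, Req, Reset, Retry, Hold}
E[lock U E[lock U valid]]: least fixpoint, start Z0 = Sat(E[lock U valid]) = {Recv, Grant, Req, Reset, Retry, Hold}, add states in Sat(lock) with some successor in Z. Already a fixed point.
Sat(E[lock U E[lock U valid]]) = {Recv, Grant, Req, Reset, Retry, Hold}

{Recv, Grant, Req, Reset, Retry, Hold}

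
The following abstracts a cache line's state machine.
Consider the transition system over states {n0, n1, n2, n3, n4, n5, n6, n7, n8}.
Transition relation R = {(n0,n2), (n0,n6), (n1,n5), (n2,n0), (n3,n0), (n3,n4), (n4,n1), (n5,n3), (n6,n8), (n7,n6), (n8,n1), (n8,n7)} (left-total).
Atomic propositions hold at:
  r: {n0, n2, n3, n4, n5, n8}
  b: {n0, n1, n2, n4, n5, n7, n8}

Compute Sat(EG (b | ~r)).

Sat(~r) = {n1, n6, n7}
Sat(b | ~r) = {n0, n1, n2, n4, n5, n6, n7, n8}
EG (b | ~r): greatest fixpoint, start Z0 = {n0, n1, n2, n4, n5, n6, n7, n8}, keep only states in Sat with some successor in Z. Z1 = {n0, n1, n2, n4, n6, n7, n8}; Z2 = {n0, n2, n4, n6, n7, n8}; Z3 = {n0, n2, n6, n7, n8}; fixed.
Sat(EG (b | ~r)) = {n0, n2, n6, n7, n8}

{n0, n2, n6, n7, n8}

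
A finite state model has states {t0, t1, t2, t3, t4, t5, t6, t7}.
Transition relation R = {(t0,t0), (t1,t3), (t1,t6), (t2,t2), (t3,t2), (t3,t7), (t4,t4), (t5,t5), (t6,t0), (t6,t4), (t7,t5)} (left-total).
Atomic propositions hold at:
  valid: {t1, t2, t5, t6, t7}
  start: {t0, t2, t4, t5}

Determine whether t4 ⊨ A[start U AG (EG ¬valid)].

Yes

Sat(¬valid) = {t0, t3, t4}
EG ¬valid: greatest fixpoint, start Z0 = {t0, t3, t4}, keep only states in Sat with some successor in Z. Z1 = {t0, t4}; fixed.
Sat(EG ¬valid) = {t0, t4}
AG (EG ¬valid): greatest fixpoint, start Z0 = {t0, t4}, keep only states in Sat with every successor in Z. Already a fixed point.
Sat(AG (EG ¬valid)) = {t0, t4}
A[start U AG (EG ¬valid)]: least fixpoint, start Z0 = Sat(AG (EG ¬valid)) = {t0, t4}, add states in Sat(start) with every successor in Z. Already a fixed point.
Sat(A[start U AG (EG ¬valid)]) = {t0, t4}
t4 ∈ Sat(A[start U AG (EG ¬valid)]) = {t0, t4}, so the formula holds at t4.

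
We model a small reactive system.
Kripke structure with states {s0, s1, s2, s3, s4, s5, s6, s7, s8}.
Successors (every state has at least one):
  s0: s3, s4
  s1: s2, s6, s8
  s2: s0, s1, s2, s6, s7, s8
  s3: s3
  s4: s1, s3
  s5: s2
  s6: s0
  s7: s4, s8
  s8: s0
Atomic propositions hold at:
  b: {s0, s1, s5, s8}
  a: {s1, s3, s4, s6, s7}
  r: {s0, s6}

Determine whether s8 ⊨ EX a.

No

Sat(EX a) = {s : some successor in {s1, s3, s4, s6, s7}} = {s0, s1, s2, s3, s4, s7}
s8 ∉ Sat(EX a) = {s0, s1, s2, s3, s4, s7}, so the formula does not hold at s8.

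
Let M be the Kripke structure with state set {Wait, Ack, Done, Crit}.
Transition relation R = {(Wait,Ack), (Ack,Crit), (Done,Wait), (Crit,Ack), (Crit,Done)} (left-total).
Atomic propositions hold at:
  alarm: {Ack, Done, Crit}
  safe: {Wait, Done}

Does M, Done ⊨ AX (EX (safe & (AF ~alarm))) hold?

No

Sat(~alarm) = {Wait}
AF ~alarm: least fixpoint, start Z0 = {Wait}, add states with every successor in Z. Z1 = {Wait, Done}; fixed.
Sat(AF ~alarm) = {Wait, Done}
Sat(safe & (AF ~alarm)) = {Wait, Done}
Sat(EX (safe & (AF ~alarm))) = {s : some successor in {Wait, Done}} = {Done, Crit}
Sat(AX (EX (safe & (AF ~alarm)))) = {s : every successor in {Done, Crit}} = {Ack}
Done ∉ Sat(AX (EX (safe & (AF ~alarm)))) = {Ack}, so the formula does not hold at Done.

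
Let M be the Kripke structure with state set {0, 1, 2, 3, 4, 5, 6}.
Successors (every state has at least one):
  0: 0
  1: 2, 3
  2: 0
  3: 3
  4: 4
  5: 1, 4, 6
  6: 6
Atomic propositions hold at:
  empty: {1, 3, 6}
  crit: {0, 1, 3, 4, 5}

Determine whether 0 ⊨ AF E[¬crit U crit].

Yes

Sat(¬crit) = {2, 6}
E[¬crit U crit]: least fixpoint, start Z0 = Sat(crit) = {0, 1, 3, 4, 5}, add states in Sat(¬crit) with some successor in Z. Z1 = {0, 1, 2, 3, 4, 5}; fixed.
Sat(E[¬crit U crit]) = {0, 1, 2, 3, 4, 5}
AF E[¬crit U crit]: least fixpoint, start Z0 = {0, 1, 2, 3, 4, 5}, add states with every successor in Z. Already a fixed point.
Sat(AF E[¬crit U crit]) = {0, 1, 2, 3, 4, 5}
0 ∈ Sat(AF E[¬crit U crit]) = {0, 1, 2, 3, 4, 5}, so the formula holds at 0.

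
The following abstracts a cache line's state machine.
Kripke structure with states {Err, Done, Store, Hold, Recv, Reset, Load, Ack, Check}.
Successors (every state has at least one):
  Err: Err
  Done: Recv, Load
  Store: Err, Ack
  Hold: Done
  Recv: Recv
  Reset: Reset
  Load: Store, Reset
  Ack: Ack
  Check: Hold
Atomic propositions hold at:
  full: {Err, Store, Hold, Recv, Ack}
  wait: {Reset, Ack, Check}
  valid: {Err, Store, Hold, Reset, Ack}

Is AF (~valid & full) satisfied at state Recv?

Yes

Sat(~valid) = {Done, Recv, Load, Check}
Sat(~valid & full) = {Recv}
AF (~valid & full): least fixpoint, start Z0 = {Recv}, add states with every successor in Z. Already a fixed point.
Sat(AF (~valid & full)) = {Recv}
Recv ∈ Sat(AF (~valid & full)) = {Recv}, so the formula holds at Recv.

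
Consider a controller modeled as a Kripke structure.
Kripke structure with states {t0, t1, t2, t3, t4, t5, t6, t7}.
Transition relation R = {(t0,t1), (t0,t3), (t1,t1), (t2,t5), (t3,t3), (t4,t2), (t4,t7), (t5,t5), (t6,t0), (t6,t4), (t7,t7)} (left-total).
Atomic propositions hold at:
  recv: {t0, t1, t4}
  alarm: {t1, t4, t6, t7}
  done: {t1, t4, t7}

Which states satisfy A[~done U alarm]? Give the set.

{t1, t4, t6, t7}

Sat(~done) = {t0, t2, t3, t5, t6}
A[~done U alarm]: least fixpoint, start Z0 = Sat(alarm) = {t1, t4, t6, t7}, add states in Sat(~done) with every successor in Z. Already a fixed point.
Sat(A[~done U alarm]) = {t1, t4, t6, t7}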